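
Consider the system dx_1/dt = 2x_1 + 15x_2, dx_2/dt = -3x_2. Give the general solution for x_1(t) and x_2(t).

Coefficient matrix A = [[2, 15], [0, -3]].
Characteristic polynomial det(A - λI) = λ^2 + λ - 6 = 0.
Eigenvalues λ = -3, 2.
For λ=-3: (A-λI) row 1 is [5, 15], so an eigenvector is (-3, 1).
For λ=2: (A-λI) row 1 is [0, 15], so an eigenvector is (1, 0).
General solution: c_1e^(-3t)(-3,1) + c_2e^(2t)(1,0).

x_1(t) = -3c_1e^(-3t) + c_2e^(2t), x_2(t) = c_1e^(-3t)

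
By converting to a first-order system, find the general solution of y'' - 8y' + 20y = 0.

y(t) = C_1e^(4t)cos(2t) + C_2e^(4t)sin(2t)

Let x_1 = y, x_2 = y'. Then x_1' = x_2 and x_2' = -20x_1 + 8x_2.
A = [[0,1],[-20,8]]; det(A-λI) = λ^2 - 8λ + 20.
Eigenvalues λ = 4 ± 2i.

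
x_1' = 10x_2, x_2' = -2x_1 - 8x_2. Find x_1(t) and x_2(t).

Coefficient matrix A = [[0, 10], [-2, -8]].
Characteristic polynomial det(A - λI) = λ^2 + 8λ + 20 = 0.
Eigenvalues λ = -4 ± 2i (complex conjugate pair).
For λ=-4+2i: an eigenvector is (1,0) - i(2,-1) = (1 - 2i, 0 + i).
A real fundamental pair from Re and Im of e^((-4+2i)t)v: X_1 = e^(-4t)(cos(2t)·(1,0) + sin(2t)·(2,-1)), X_2 = e^(-4t)(sin(2t)·(1,0) - cos(2t)·(2,-1)).
General solution: C_1X_1 + C_2X_2.

x_1(t) = 2C_1e^(-4t)sin(2t) + C_1e^(-4t)cos(2t) + C_2e^(-4t)sin(2t) - 2C_2e^(-4t)cos(2t), x_2(t) = -C_1e^(-4t)sin(2t) + C_2e^(-4t)cos(2t)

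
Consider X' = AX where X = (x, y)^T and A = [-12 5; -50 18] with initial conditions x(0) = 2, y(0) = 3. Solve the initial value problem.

x(t) = -3e^(3t)sin(5t) + 2e^(3t)cos(5t), y(t) = -11e^(3t)sin(5t) + 3e^(3t)cos(5t)

Coefficient matrix A = [[-12, 5], [-50, 18]].
Characteristic polynomial det(A - λI) = λ^2 - 6λ + 34 = 0.
Eigenvalues λ = 3 ± 5i (complex conjugate pair).
For λ=3+5i: an eigenvector is (-1,-3) - i(0,1) = (-1, -3 - i).
A real fundamental pair from Re and Im of e^((3+5i)t)v: X_1 = e^(3t)(cos(5t)·(-1,-3) + sin(5t)·(0,1)), X_2 = e^(3t)(sin(5t)·(-1,-3) - cos(5t)·(0,1)).
General solution: C_1X_1 + C_2X_2.
Applying x(0)=2, y(0)=3 gives C_1=-2, C_2=3.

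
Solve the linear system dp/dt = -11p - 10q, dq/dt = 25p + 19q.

Coefficient matrix A = [[-11, -10], [25, 19]].
Characteristic polynomial det(A - λI) = λ^2 - 8λ + 41 = 0.
Eigenvalues λ = 4 ± 5i (complex conjugate pair).
For λ=4+5i: an eigenvector is (1,-1) - i(-1,2) = (1 + i, -1 - 2i).
A real fundamental pair from Re and Im of e^((4+5i)t)v: X_1 = e^(4t)(cos(5t)·(1,-1) + sin(5t)·(-1,2)), X_2 = e^(4t)(sin(5t)·(1,-1) - cos(5t)·(-1,2)).
General solution: K_1X_1 + K_2X_2.

p(t) = -K_1e^(4t)sin(5t) + K_1e^(4t)cos(5t) + K_2e^(4t)sin(5t) + K_2e^(4t)cos(5t), q(t) = 2K_1e^(4t)sin(5t) - K_1e^(4t)cos(5t) - K_2e^(4t)sin(5t) - 2K_2e^(4t)cos(5t)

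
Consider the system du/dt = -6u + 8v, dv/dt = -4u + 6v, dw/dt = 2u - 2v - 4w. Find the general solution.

u(t) = -c_1e^(2t) + 2c_3e^(-2t), v(t) = -c_1e^(2t) + c_3e^(-2t), w(t) = c_2e^(-4t) + c_3e^(-2t)

Coefficient matrix A = [[-6, 8, 0], [-4, 6, 0], [2, -2, -4]].
det(A - λI) = 0 gives eigenvalues λ = 2, -4, -2.
For λ=2: eigenvector (-1,-1,0).
For λ=-4: eigenvector (0,0,1).
For λ=-2: eigenvector (2,1,1).
General solution: c_1e^(2t)(-1,-1,0) + c_2e^(-4t)(0,0,1) + c_3e^(-2t)(2,1,1).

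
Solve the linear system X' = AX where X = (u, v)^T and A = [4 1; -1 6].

u(t) = C_1e^(5t) + C_2te^(5t) - 2C_2e^(5t), v(t) = C_1e^(5t) + C_2te^(5t) - C_2e^(5t)

Coefficient matrix A = [[4, 1], [-1, 6]].
Characteristic polynomial det(A - λI) = λ^2 - 10λ + 25 = 0.
Single eigenvalue λ = 5 with algebraic multiplicity 2.
Eigenvector v = (1,1); generalized eigenvector w with (A-λI)w=v is (-2,-1).
General solution: e^(5t)[C_1·v + C_2·(t·v + w)].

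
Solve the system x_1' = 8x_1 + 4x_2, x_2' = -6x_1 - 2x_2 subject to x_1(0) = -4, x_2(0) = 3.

Coefficient matrix A = [[8, 4], [-6, -2]].
Characteristic polynomial det(A - λI) = λ^2 - 6λ + 8 = 0.
Eigenvalues λ = 2, 4.
For λ=2: (A-λI) row 1 is [6, 4], so an eigenvector is (2, -3).
For λ=4: (A-λI) row 1 is [4, 4], so an eigenvector is (1, -1).
General solution: K_1e^(2t)(2,-3) + K_2e^(4t)(1,-1).
Applying x_1(0)=-4, x_2(0)=3 gives K_1=1, K_2=-6.

x_1(t) = -6e^(4t) + 2e^(2t), x_2(t) = 6e^(4t) - 3e^(2t)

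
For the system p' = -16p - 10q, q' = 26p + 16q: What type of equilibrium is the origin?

center

A = [[-16,-10],[26,16]]; det(A-λI) = λ^2 + 4.
λ = 0 ± 2i: zero real part.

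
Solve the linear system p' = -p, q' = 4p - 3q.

Coefficient matrix A = [[-1, 0], [4, -3]].
Characteristic polynomial det(A - λI) = λ^2 + 4λ + 3 = 0.
Eigenvalues λ = -3, -1.
For λ=-3: (A-λI) row 1 is [2, 0], so an eigenvector is (0, -1).
For λ=-1: (A-λI) row 2 is [4, -2], so an eigenvector is (-1, -2).
General solution: c_1e^(-3t)(0,-1) + c_2e^(-t)(-1,-2).

p(t) = -c_2e^(-t), q(t) = -c_1e^(-3t) - 2c_2e^(-t)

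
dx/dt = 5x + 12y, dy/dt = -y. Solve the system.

Coefficient matrix A = [[5, 12], [0, -1]].
Characteristic polynomial det(A - λI) = λ^2 - 4λ - 5 = 0.
Eigenvalues λ = -1, 5.
For λ=-1: (A-λI) row 1 is [6, 12], so an eigenvector is (-2, 1).
For λ=5: (A-λI) row 1 is [0, 12], so an eigenvector is (1, 0).
General solution: c_1e^(-t)(-2,1) + c_2e^(5t)(1,0).

x(t) = -2c_1e^(-t) + c_2e^(5t), y(t) = c_1e^(-t)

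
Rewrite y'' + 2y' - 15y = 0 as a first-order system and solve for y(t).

y(t) = c_1e^(3t) + c_2e^(-5t)

Let x_1 = y, x_2 = y'. Then x_1' = x_2 and x_2' = 15x_1 - 2x_2.
A = [[0,1],[15,-2]]; det(A-λI) = λ^2 + 2λ - 15.
Eigenvalues λ = 3, -5 with eigenvectors (1,3), (1,-5).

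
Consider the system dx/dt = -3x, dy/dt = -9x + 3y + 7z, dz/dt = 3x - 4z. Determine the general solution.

x(t) = K_3e^(-3t), y(t) = -K_1e^(-4t) + K_2e^(3t) - 2K_3e^(-3t), z(t) = K_1e^(-4t) + 3K_3e^(-3t)

Coefficient matrix A = [[-3, 0, 0], [-9, 3, 7], [3, 0, -4]].
det(A - λI) = 0 gives eigenvalues λ = -4, 3, -3.
For λ=-4: eigenvector (0,-1,1).
For λ=3: eigenvector (0,1,0).
For λ=-3: eigenvector (1,-2,3).
General solution: K_1e^(-4t)(0,-1,1) + K_2e^(3t)(0,1,0) + K_3e^(-3t)(1,-2,3).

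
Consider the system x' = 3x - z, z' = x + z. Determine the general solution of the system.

x(t) = C_1e^(2t) + C_2te^(2t), z(t) = C_1e^(2t) + C_2te^(2t) - C_2e^(2t)

Coefficient matrix A = [[3, -1], [1, 1]].
Characteristic polynomial det(A - λI) = λ^2 - 4λ + 4 = 0.
Single eigenvalue λ = 2 with algebraic multiplicity 2.
Eigenvector v = (1,1); generalized eigenvector w with (A-λI)w=v is (0,-1).
General solution: e^(2t)[C_1·v + C_2·(t·v + w)].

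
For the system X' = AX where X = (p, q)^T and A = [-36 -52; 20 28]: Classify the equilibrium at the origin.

stable spiral

A = [[-36,-52],[20,28]]; det(A-λI) = λ^2 + 8λ + 32.
λ = -4 ± 4i: negative real part.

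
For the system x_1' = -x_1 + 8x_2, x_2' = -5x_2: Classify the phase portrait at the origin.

A = [[-1,8],[0,-5]]; det(A-λI) = λ^2 + 6λ + 5.
λ = -1, -5: both negative.

stable node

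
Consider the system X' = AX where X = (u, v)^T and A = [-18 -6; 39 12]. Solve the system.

u(t) = -K_1e^(-3t)sin(3t) + K_1e^(-3t)cos(3t) + K_2e^(-3t)sin(3t) + K_2e^(-3t)cos(3t), v(t) = 3K_1e^(-3t)sin(3t) - 2K_1e^(-3t)cos(3t) - 2K_2e^(-3t)sin(3t) - 3K_2e^(-3t)cos(3t)

Coefficient matrix A = [[-18, -6], [39, 12]].
Characteristic polynomial det(A - λI) = λ^2 + 6λ + 18 = 0.
Eigenvalues λ = -3 ± 3i (complex conjugate pair).
For λ=-3+3i: an eigenvector is (1,-2) - i(-1,3) = (1 + i, -2 - 3i).
A real fundamental pair from Re and Im of e^((-3+3i)t)v: X_1 = e^(-3t)(cos(3t)·(1,-2) + sin(3t)·(-1,3)), X_2 = e^(-3t)(sin(3t)·(1,-2) - cos(3t)·(-1,3)).
General solution: K_1X_1 + K_2X_2.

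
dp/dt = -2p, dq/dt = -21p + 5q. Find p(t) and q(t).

Coefficient matrix A = [[-2, 0], [-21, 5]].
Characteristic polynomial det(A - λI) = λ^2 - 3λ - 10 = 0.
Eigenvalues λ = -2, 5.
For λ=-2: (A-λI) row 2 is [-21, 7], so an eigenvector is (1, 3).
For λ=5: (A-λI) row 1 is [-7, 0], so an eigenvector is (0, -1).
General solution: K_1e^(-2t)(1,3) + K_2e^(5t)(0,-1).

p(t) = K_1e^(-2t), q(t) = 3K_1e^(-2t) - K_2e^(5t)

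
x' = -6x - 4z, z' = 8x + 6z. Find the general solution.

x(t) = -K_1e^(-2t) - K_2e^(2t), z(t) = K_1e^(-2t) + 2K_2e^(2t)

Coefficient matrix A = [[-6, -4], [8, 6]].
Characteristic polynomial det(A - λI) = λ^2 - 4 = 0.
Eigenvalues λ = -2, 2.
For λ=-2: (A-λI) row 1 is [-4, -4], so an eigenvector is (-1, 1).
For λ=2: (A-λI) row 1 is [-8, -4], so an eigenvector is (-1, 2).
General solution: K_1e^(-2t)(-1,1) + K_2e^(2t)(-1,2).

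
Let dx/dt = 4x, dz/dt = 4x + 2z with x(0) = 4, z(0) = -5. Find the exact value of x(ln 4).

A = [[4,0],[4,2]]; eigenvalues λ = 4, 2.
Eigenvectors: (1,2) for λ=4, (0,-1) for λ=2.
From the initial condition, c_1 = 4, c_2 = 13.
x(ln 4) = (4)(4^4)(1) + (13)(4^2)(0) = 1024.

1024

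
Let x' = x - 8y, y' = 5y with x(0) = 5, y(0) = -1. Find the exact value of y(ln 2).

A = [[1,-8],[0,5]]; eigenvalues λ = 5, 1.
Eigenvectors: (-2,1) for λ=5, (-1,0) for λ=1.
From the initial condition, c_1 = -1, c_2 = -3.
y(ln 2) = (-1)(2^5)(1) + (-3)(2^1)(0) = -32.

-32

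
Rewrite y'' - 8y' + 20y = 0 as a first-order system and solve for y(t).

Let x_1 = y, x_2 = y'. Then x_1' = x_2 and x_2' = -20x_1 + 8x_2.
A = [[0,1],[-20,8]]; det(A-λI) = λ^2 - 8λ + 20.
Eigenvalues λ = 4 ± 2i.

y(t) = K_1e^(4t)cos(2t) + K_2e^(4t)sin(2t)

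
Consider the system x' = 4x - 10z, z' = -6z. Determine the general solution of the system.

Coefficient matrix A = [[4, -10], [0, -6]].
Characteristic polynomial det(A - λI) = λ^2 + 2λ - 24 = 0.
Eigenvalues λ = -6, 4.
For λ=-6: (A-λI) row 1 is [10, -10], so an eigenvector is (-1, -1).
For λ=4: (A-λI) row 1 is [0, -10], so an eigenvector is (1, 0).
General solution: C_1e^(-6t)(-1,-1) + C_2e^(4t)(1,0).

x(t) = -C_1e^(-6t) + C_2e^(4t), z(t) = -C_1e^(-6t)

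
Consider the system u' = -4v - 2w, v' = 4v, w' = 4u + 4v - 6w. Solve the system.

u(t) = C_1e^(-4t) - C_2e^(4t) - C_3e^(-2t), v(t) = C_2e^(4t), w(t) = 2C_1e^(-4t) - C_3e^(-2t)

Coefficient matrix A = [[0, -4, -2], [0, 4, 0], [4, 4, -6]].
det(A - λI) = 0 gives eigenvalues λ = -4, 4, -2.
For λ=-4: eigenvector (1,0,2).
For λ=4: eigenvector (-1,1,0).
For λ=-2: eigenvector (-1,0,-1).
General solution: C_1e^(-4t)(1,0,2) + C_2e^(4t)(-1,1,0) + C_3e^(-2t)(-1,0,-1).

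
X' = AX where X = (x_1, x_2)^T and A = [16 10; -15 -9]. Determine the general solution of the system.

x_1(t) = -2C_1e^(t) + C_2e^(6t), x_2(t) = 3C_1e^(t) - C_2e^(6t)

Coefficient matrix A = [[16, 10], [-15, -9]].
Characteristic polynomial det(A - λI) = λ^2 - 7λ + 6 = 0.
Eigenvalues λ = 1, 6.
For λ=1: (A-λI) row 1 is [15, 10], so an eigenvector is (-2, 3).
For λ=6: (A-λI) row 1 is [10, 10], so an eigenvector is (1, -1).
General solution: C_1e^(t)(-2,3) + C_2e^(6t)(1,-1).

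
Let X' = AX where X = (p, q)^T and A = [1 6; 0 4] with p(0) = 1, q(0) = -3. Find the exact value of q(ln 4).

A = [[1,6],[0,4]]; eigenvalues λ = 1, 4.
Eigenvectors: (1,0) for λ=1, (2,1) for λ=4.
From the initial condition, c_1 = 7, c_2 = -3.
q(ln 4) = (7)(4^1)(0) + (-3)(4^4)(1) = -768.

-768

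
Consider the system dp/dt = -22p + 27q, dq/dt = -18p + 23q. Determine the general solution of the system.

p(t) = -c_1e^(5t) + 3c_2e^(-4t), q(t) = -c_1e^(5t) + 2c_2e^(-4t)

Coefficient matrix A = [[-22, 27], [-18, 23]].
Characteristic polynomial det(A - λI) = λ^2 - λ - 20 = 0.
Eigenvalues λ = 5, -4.
For λ=5: (A-λI) row 1 is [-27, 27], so an eigenvector is (-1, -1).
For λ=-4: (A-λI) row 1 is [-18, 27], so an eigenvector is (3, 2).
General solution: c_1e^(5t)(-1,-1) + c_2e^(-4t)(3,2).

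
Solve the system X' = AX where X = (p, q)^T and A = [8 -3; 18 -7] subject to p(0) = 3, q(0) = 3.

Coefficient matrix A = [[8, -3], [18, -7]].
Characteristic polynomial det(A - λI) = λ^2 - λ - 2 = 0.
Eigenvalues λ = -1, 2.
For λ=-1: (A-λI) row 1 is [9, -3], so an eigenvector is (-1, -3).
For λ=2: (A-λI) row 1 is [6, -3], so an eigenvector is (-1, -2).
General solution: K_1e^(-t)(-1,-3) + K_2e^(2t)(-1,-2).
Applying p(0)=3, q(0)=3 gives K_1=3, K_2=-6.

p(t) = 6e^(2t) - 3e^(-t), q(t) = 12e^(2t) - 9e^(-t)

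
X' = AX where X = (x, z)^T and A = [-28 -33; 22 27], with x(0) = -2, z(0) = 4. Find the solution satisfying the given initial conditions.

x(t) = -8e^(5t) + 6e^(-6t), z(t) = 8e^(5t) - 4e^(-6t)

Coefficient matrix A = [[-28, -33], [22, 27]].
Characteristic polynomial det(A - λI) = λ^2 + λ - 30 = 0.
Eigenvalues λ = 5, -6.
For λ=5: (A-λI) row 1 is [-33, -33], so an eigenvector is (-1, 1).
For λ=-6: (A-λI) row 1 is [-22, -33], so an eigenvector is (-3, 2).
General solution: c_1e^(5t)(-1,1) + c_2e^(-6t)(-3,2).
Applying x(0)=-2, z(0)=4 gives c_1=8, c_2=-2.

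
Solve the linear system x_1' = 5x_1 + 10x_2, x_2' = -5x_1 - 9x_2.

x_1(t) = K_1e^(-2t)sin(t) + 3K_1e^(-2t)cos(t) + 3K_2e^(-2t)sin(t) - K_2e^(-2t)cos(t), x_2(t) = -K_1e^(-2t)sin(t) - 2K_1e^(-2t)cos(t) - 2K_2e^(-2t)sin(t) + K_2e^(-2t)cos(t)

Coefficient matrix A = [[5, 10], [-5, -9]].
Characteristic polynomial det(A - λI) = λ^2 + 4λ + 5 = 0.
Eigenvalues λ = -2 ± i (complex conjugate pair).
For λ=-2+i: an eigenvector is (3,-2) - i(1,-1) = (3 - i, -2 + i).
A real fundamental pair from Re and Im of e^((-2+i)t)v: X_1 = e^(-2t)(cos(t)·(3,-2) + sin(t)·(1,-1)), X_2 = e^(-2t)(sin(t)·(3,-2) - cos(t)·(1,-1)).
General solution: K_1X_1 + K_2X_2.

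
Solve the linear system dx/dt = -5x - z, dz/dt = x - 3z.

Coefficient matrix A = [[-5, -1], [1, -3]].
Characteristic polynomial det(A - λI) = λ^2 + 8λ + 16 = 0.
Single eigenvalue λ = -4 with algebraic multiplicity 2.
Eigenvector v = (-1,1); generalized eigenvector w with (A-λI)w=v is (1,0).
General solution: e^(-4t)[K_1·v + K_2·(t·v + w)].

x(t) = -K_1e^(-4t) - K_2te^(-4t) + K_2e^(-4t), z(t) = K_1e^(-4t) + K_2te^(-4t)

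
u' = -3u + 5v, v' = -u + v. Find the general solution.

u(t) = -2K_1e^(-t)sin(t) + K_1e^(-t)cos(t) + K_2e^(-t)sin(t) + 2K_2e^(-t)cos(t), v(t) = -K_1e^(-t)sin(t) + K_2e^(-t)cos(t)

Coefficient matrix A = [[-3, 5], [-1, 1]].
Characteristic polynomial det(A - λI) = λ^2 + 2λ + 2 = 0.
Eigenvalues λ = -1 ± i (complex conjugate pair).
For λ=-1+i: an eigenvector is (1,0) - i(-2,-1) = (1 + 2i, 0 + i).
A real fundamental pair from Re and Im of e^((-1+i)t)v: X_1 = e^(-t)(cos(t)·(1,0) + sin(t)·(-2,-1)), X_2 = e^(-t)(sin(t)·(1,0) - cos(t)·(-2,-1)).
General solution: K_1X_1 + K_2X_2.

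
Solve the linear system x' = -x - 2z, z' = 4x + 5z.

Coefficient matrix A = [[-1, -2], [4, 5]].
Characteristic polynomial det(A - λI) = λ^2 - 4λ + 3 = 0.
Eigenvalues λ = 3, 1.
For λ=3: (A-λI) row 1 is [-4, -2], so an eigenvector is (-1, 2).
For λ=1: (A-λI) row 1 is [-2, -2], so an eigenvector is (1, -1).
General solution: c_1e^(3t)(-1,2) + c_2e^(t)(1,-1).

x(t) = -c_1e^(3t) + c_2e^(t), z(t) = 2c_1e^(3t) - c_2e^(t)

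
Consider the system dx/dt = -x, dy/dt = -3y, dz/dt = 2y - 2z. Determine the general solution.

x(t) = C_3e^(-t), y(t) = C_2e^(-3t), z(t) = C_1e^(-2t) - 2C_2e^(-3t)

Coefficient matrix A = [[-1, 0, 0], [0, -3, 0], [0, 2, -2]].
det(A - λI) = 0 gives eigenvalues λ = -2, -3, -1.
For λ=-2: eigenvector (0,0,1).
For λ=-3: eigenvector (0,1,-2).
For λ=-1: eigenvector (1,0,0).
General solution: C_1e^(-2t)(0,0,1) + C_2e^(-3t)(0,1,-2) + C_3e^(-t)(1,0,0).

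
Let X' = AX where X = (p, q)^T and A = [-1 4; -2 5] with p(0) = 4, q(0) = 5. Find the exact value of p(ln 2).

A = [[-1,4],[-2,5]]; eigenvalues λ = 3, 1.
Eigenvectors: (1,1) for λ=3, (2,1) for λ=1.
From the initial condition, c_1 = 6, c_2 = -1.
p(ln 2) = (6)(2^3)(1) + (-1)(2^1)(2) = 44.

44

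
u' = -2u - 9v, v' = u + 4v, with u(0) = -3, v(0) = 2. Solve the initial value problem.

Coefficient matrix A = [[-2, -9], [1, 4]].
Characteristic polynomial det(A - λI) = λ^2 - 2λ + 1 = 0.
Single eigenvalue λ = 1 with algebraic multiplicity 2.
Eigenvector v = (-3,1); generalized eigenvector w with (A-λI)w=v is (1,0).
General solution: e^(t)[K_1·v + K_2·(t·v + w)].
Applying u(0)=-3, v(0)=2 gives K_1=2, K_2=3.

u(t) = -9te^(t) - 3e^(t), v(t) = 3te^(t) + 2e^(t)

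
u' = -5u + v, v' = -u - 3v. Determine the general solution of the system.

u(t) = -C_1e^(-4t) - C_2te^(-4t) + 3C_2e^(-4t), v(t) = -C_1e^(-4t) - C_2te^(-4t) + 2C_2e^(-4t)

Coefficient matrix A = [[-5, 1], [-1, -3]].
Characteristic polynomial det(A - λI) = λ^2 + 8λ + 16 = 0.
Single eigenvalue λ = -4 with algebraic multiplicity 2.
Eigenvector v = (-1,-1); generalized eigenvector w with (A-λI)w=v is (3,2).
General solution: e^(-4t)[C_1·v + C_2·(t·v + w)].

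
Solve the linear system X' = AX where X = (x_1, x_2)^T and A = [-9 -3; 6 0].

Coefficient matrix A = [[-9, -3], [6, 0]].
Characteristic polynomial det(A - λI) = λ^2 + 9λ + 18 = 0.
Eigenvalues λ = -3, -6.
For λ=-3: (A-λI) row 1 is [-6, -3], so an eigenvector is (1, -2).
For λ=-6: (A-λI) row 1 is [-3, -3], so an eigenvector is (1, -1).
General solution: K_1e^(-3t)(1,-2) + K_2e^(-6t)(1,-1).

x_1(t) = K_1e^(-3t) + K_2e^(-6t), x_2(t) = -2K_1e^(-3t) - K_2e^(-6t)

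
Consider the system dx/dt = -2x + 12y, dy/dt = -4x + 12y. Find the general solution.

Coefficient matrix A = [[-2, 12], [-4, 12]].
Characteristic polynomial det(A - λI) = λ^2 - 10λ + 24 = 0.
Eigenvalues λ = 4, 6.
For λ=4: (A-λI) row 1 is [-6, 12], so an eigenvector is (2, 1).
For λ=6: (A-λI) row 1 is [-8, 12], so an eigenvector is (-3, -2).
General solution: C_1e^(4t)(2,1) + C_2e^(6t)(-3,-2).

x(t) = 2C_1e^(4t) - 3C_2e^(6t), y(t) = C_1e^(4t) - 2C_2e^(6t)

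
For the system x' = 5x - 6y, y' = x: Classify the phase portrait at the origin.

A = [[5,-6],[1,0]]; det(A-λI) = λ^2 - 5λ + 6.
λ = 3, 2: both positive.

unstable node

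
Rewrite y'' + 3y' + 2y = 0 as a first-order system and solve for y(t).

Let x_1 = y, x_2 = y'. Then x_1' = x_2 and x_2' = -2x_1 - 3x_2.
A = [[0,1],[-2,-3]]; det(A-λI) = λ^2 + 3λ + 2.
Eigenvalues λ = -2, -1 with eigenvectors (1,-2), (1,-1).

y(t) = c_1e^(-2t) + c_2e^(-t)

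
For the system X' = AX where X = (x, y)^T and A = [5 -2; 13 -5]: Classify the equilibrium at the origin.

A = [[5,-2],[13,-5]]; det(A-λI) = λ^2 + 1.
λ = 0 ± i: zero real part.

center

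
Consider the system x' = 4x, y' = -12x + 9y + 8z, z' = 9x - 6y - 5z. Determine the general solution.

Coefficient matrix A = [[4, 0, 0], [-12, 9, 8], [9, -6, -5]].
det(A - λI) = 0 gives eigenvalues λ = 4, 3, 1.
For λ=4: eigenvector (1,-12,9).
For λ=3: eigenvector (0,4,-3).
For λ=1: eigenvector (0,-1,1).
General solution: c_1e^(4t)(1,-12,9) + c_2e^(3t)(0,4,-3) + c_3e^(t)(0,-1,1).

x(t) = c_1e^(4t), y(t) = -12c_1e^(4t) + 4c_2e^(3t) - c_3e^(t), z(t) = 9c_1e^(4t) - 3c_2e^(3t) + c_3e^(t)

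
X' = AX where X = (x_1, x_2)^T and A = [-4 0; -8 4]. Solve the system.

Coefficient matrix A = [[-4, 0], [-8, 4]].
Characteristic polynomial det(A - λI) = λ^2 - 16 = 0.
Eigenvalues λ = -4, 4.
For λ=-4: (A-λI) row 2 is [-8, 8], so an eigenvector is (1, 1).
For λ=4: (A-λI) row 1 is [-8, 0], so an eigenvector is (0, -1).
General solution: K_1e^(-4t)(1,1) + K_2e^(4t)(0,-1).

x_1(t) = K_1e^(-4t), x_2(t) = K_1e^(-4t) - K_2e^(4t)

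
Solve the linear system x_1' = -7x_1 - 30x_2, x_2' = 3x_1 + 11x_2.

Coefficient matrix A = [[-7, -30], [3, 11]].
Characteristic polynomial det(A - λI) = λ^2 - 4λ + 13 = 0.
Eigenvalues λ = 2 ± 3i (complex conjugate pair).
For λ=2+3i: an eigenvector is (1,0) - i(-3,1) = (1 + 3i, 0 - i).
A real fundamental pair from Re and Im of e^((2+3i)t)v: X_1 = e^(2t)(cos(3t)·(1,0) + sin(3t)·(-3,1)), X_2 = e^(2t)(sin(3t)·(1,0) - cos(3t)·(-3,1)).
General solution: c_1X_1 + c_2X_2.

x_1(t) = -3c_1e^(2t)sin(3t) + c_1e^(2t)cos(3t) + c_2e^(2t)sin(3t) + 3c_2e^(2t)cos(3t), x_2(t) = c_1e^(2t)sin(3t) - c_2e^(2t)cos(3t)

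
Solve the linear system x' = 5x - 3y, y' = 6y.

Coefficient matrix A = [[5, -3], [0, 6]].
Characteristic polynomial det(A - λI) = λ^2 - 11λ + 30 = 0.
Eigenvalues λ = 6, 5.
For λ=6: (A-λI) row 1 is [-1, -3], so an eigenvector is (-3, 1).
For λ=5: (A-λI) row 1 is [0, -3], so an eigenvector is (1, 0).
General solution: c_1e^(6t)(-3,1) + c_2e^(5t)(1,0).

x(t) = -3c_1e^(6t) + c_2e^(5t), y(t) = c_1e^(6t)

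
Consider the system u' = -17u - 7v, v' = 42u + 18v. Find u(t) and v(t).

Coefficient matrix A = [[-17, -7], [42, 18]].
Characteristic polynomial det(A - λI) = λ^2 - λ - 12 = 0.
Eigenvalues λ = -3, 4.
For λ=-3: (A-λI) row 1 is [-14, -7], so an eigenvector is (1, -2).
For λ=4: (A-λI) row 1 is [-21, -7], so an eigenvector is (1, -3).
General solution: C_1e^(-3t)(1,-2) + C_2e^(4t)(1,-3).

u(t) = C_1e^(-3t) + C_2e^(4t), v(t) = -2C_1e^(-3t) - 3C_2e^(4t)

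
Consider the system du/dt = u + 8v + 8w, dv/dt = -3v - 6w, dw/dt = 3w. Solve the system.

Coefficient matrix A = [[1, 8, 8], [0, -3, -6], [0, 0, 3]].
det(A - λI) = 0 gives eigenvalues λ = 3, -3, 1.
For λ=3: eigenvector (0,-1,1).
For λ=-3: eigenvector (-2,1,0).
For λ=1: eigenvector (1,0,0).
General solution: K_1e^(3t)(0,-1,1) + K_2e^(-3t)(-2,1,0) + K_3e^(t)(1,0,0).

u(t) = -2K_2e^(-3t) + K_3e^(t), v(t) = -K_1e^(3t) + K_2e^(-3t), w(t) = K_1e^(3t)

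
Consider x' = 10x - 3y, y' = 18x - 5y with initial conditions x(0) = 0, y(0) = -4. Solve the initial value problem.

x(t) = 4e^(4t) - 4e^(t), y(t) = 8e^(4t) - 12e^(t)

Coefficient matrix A = [[10, -3], [18, -5]].
Characteristic polynomial det(A - λI) = λ^2 - 5λ + 4 = 0.
Eigenvalues λ = 4, 1.
For λ=4: (A-λI) row 1 is [6, -3], so an eigenvector is (1, 2).
For λ=1: (A-λI) row 1 is [9, -3], so an eigenvector is (1, 3).
General solution: C_1e^(4t)(1,2) + C_2e^(t)(1,3).
Applying x(0)=0, y(0)=-4 gives C_1=4, C_2=-4.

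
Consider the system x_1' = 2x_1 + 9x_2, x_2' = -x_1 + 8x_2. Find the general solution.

Coefficient matrix A = [[2, 9], [-1, 8]].
Characteristic polynomial det(A - λI) = λ^2 - 10λ + 25 = 0.
Single eigenvalue λ = 5 with algebraic multiplicity 2.
Eigenvector v = (-3,-1); generalized eigenvector w with (A-λI)w=v is (-2,-1).
General solution: e^(5t)[c_1·v + c_2·(t·v + w)].

x_1(t) = -3c_1e^(5t) - 3c_2te^(5t) - 2c_2e^(5t), x_2(t) = -c_1e^(5t) - c_2te^(5t) - c_2e^(5t)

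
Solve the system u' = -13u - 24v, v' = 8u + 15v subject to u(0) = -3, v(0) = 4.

Coefficient matrix A = [[-13, -24], [8, 15]].
Characteristic polynomial det(A - λI) = λ^2 - 2λ - 3 = 0.
Eigenvalues λ = -1, 3.
For λ=-1: (A-λI) row 1 is [-12, -24], so an eigenvector is (-2, 1).
For λ=3: (A-λI) row 1 is [-16, -24], so an eigenvector is (-3, 2).
General solution: c_1e^(-t)(-2,1) + c_2e^(3t)(-3,2).
Applying u(0)=-3, v(0)=4 gives c_1=-6, c_2=5.

u(t) = -15e^(3t) + 12e^(-t), v(t) = 10e^(3t) - 6e^(-t)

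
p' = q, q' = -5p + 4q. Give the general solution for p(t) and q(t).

p(t) = c_1e^(2t)sin(t) - c_2e^(2t)cos(t), q(t) = 2c_1e^(2t)sin(t) + c_1e^(2t)cos(t) + c_2e^(2t)sin(t) - 2c_2e^(2t)cos(t)

Coefficient matrix A = [[0, 1], [-5, 4]].
Characteristic polynomial det(A - λI) = λ^2 - 4λ + 5 = 0.
Eigenvalues λ = 2 ± i (complex conjugate pair).
For λ=2+i: an eigenvector is (0,1) - i(1,2) = (0 - i, 1 - 2i).
A real fundamental pair from Re and Im of e^((2+i)t)v: X_1 = e^(2t)(cos(t)·(0,1) + sin(t)·(1,2)), X_2 = e^(2t)(sin(t)·(0,1) - cos(t)·(1,2)).
General solution: c_1X_1 + c_2X_2.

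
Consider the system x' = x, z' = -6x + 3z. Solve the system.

Coefficient matrix A = [[1, 0], [-6, 3]].
Characteristic polynomial det(A - λI) = λ^2 - 4λ + 3 = 0.
Eigenvalues λ = 3, 1.
For λ=3: (A-λI) row 1 is [-2, 0], so an eigenvector is (0, -1).
For λ=1: (A-λI) row 2 is [-6, 2], so an eigenvector is (1, 3).
General solution: c_1e^(3t)(0,-1) + c_2e^(t)(1,3).

x(t) = c_2e^(t), z(t) = -c_1e^(3t) + 3c_2e^(t)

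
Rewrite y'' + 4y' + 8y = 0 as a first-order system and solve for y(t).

y(t) = K_1e^(-2t)cos(2t) + K_2e^(-2t)sin(2t)

Let x_1 = y, x_2 = y'. Then x_1' = x_2 and x_2' = -8x_1 - 4x_2.
A = [[0,1],[-8,-4]]; det(A-λI) = λ^2 + 4λ + 8.
Eigenvalues λ = -2 ± 2i.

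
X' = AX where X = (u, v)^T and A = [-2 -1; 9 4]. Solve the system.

u(t) = c_1e^(t) + c_2te^(t), v(t) = -3c_1e^(t) - 3c_2te^(t) - c_2e^(t)

Coefficient matrix A = [[-2, -1], [9, 4]].
Characteristic polynomial det(A - λI) = λ^2 - 2λ + 1 = 0.
Single eigenvalue λ = 1 with algebraic multiplicity 2.
Eigenvector v = (1,-3); generalized eigenvector w with (A-λI)w=v is (0,-1).
General solution: e^(t)[c_1·v + c_2·(t·v + w)].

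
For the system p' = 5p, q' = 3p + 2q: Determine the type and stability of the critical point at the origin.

unstable node

A = [[5,0],[3,2]]; det(A-λI) = λ^2 - 7λ + 10.
λ = 5, 2: both positive.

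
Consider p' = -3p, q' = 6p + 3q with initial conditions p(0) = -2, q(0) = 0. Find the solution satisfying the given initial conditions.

Coefficient matrix A = [[-3, 0], [6, 3]].
Characteristic polynomial det(A - λI) = λ^2 - 9 = 0.
Eigenvalues λ = 3, -3.
For λ=3: (A-λI) row 1 is [-6, 0], so an eigenvector is (0, 1).
For λ=-3: (A-λI) row 2 is [6, 6], so an eigenvector is (-1, 1).
General solution: K_1e^(3t)(0,1) + K_2e^(-3t)(-1,1).
Applying p(0)=-2, q(0)=0 gives K_1=-2, K_2=2.

p(t) = -2e^(-3t), q(t) = -2e^(3t) + 2e^(-3t)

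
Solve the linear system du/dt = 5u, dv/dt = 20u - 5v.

Coefficient matrix A = [[5, 0], [20, -5]].
Characteristic polynomial det(A - λI) = λ^2 - 25 = 0.
Eigenvalues λ = 5, -5.
For λ=5: (A-λI) row 2 is [20, -10], so an eigenvector is (-1, -2).
For λ=-5: (A-λI) row 1 is [10, 0], so an eigenvector is (0, -1).
General solution: c_1e^(5t)(-1,-2) + c_2e^(-5t)(0,-1).

u(t) = -c_1e^(5t), v(t) = -2c_1e^(5t) - c_2e^(-5t)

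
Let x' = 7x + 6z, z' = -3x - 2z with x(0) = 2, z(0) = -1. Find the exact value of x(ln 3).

A = [[7,6],[-3,-2]]; eigenvalues λ = 4, 1.
Eigenvectors: (-2,1) for λ=4, (-1,1) for λ=1.
From the initial condition, c_1 = -1, c_2 = 0.
x(ln 3) = (-1)(3^4)(-2) + (0)(3^1)(-1) = 162.

162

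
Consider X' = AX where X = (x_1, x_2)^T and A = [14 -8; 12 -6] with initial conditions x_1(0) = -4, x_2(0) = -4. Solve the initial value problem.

x_1(t) = -4e^(6t), x_2(t) = -4e^(6t)

Coefficient matrix A = [[14, -8], [12, -6]].
Characteristic polynomial det(A - λI) = λ^2 - 8λ + 12 = 0.
Eigenvalues λ = 2, 6.
For λ=2: (A-λI) row 1 is [12, -8], so an eigenvector is (-2, -3).
For λ=6: (A-λI) row 1 is [8, -8], so an eigenvector is (-1, -1).
General solution: K_1e^(2t)(-2,-3) + K_2e^(6t)(-1,-1).
Applying x_1(0)=-4, x_2(0)=-4 gives K_1=0, K_2=4.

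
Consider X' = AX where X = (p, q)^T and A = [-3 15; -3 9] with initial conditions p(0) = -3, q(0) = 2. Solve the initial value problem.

p(t) = 16e^(3t)sin(3t) - 3e^(3t)cos(3t), q(t) = 7e^(3t)sin(3t) + 2e^(3t)cos(3t)

Coefficient matrix A = [[-3, 15], [-3, 9]].
Characteristic polynomial det(A - λI) = λ^2 - 6λ + 18 = 0.
Eigenvalues λ = 3 ± 3i (complex conjugate pair).
For λ=3+3i: an eigenvector is (1,0) - i(-2,-1) = (1 + 2i, 0 + i).
A real fundamental pair from Re and Im of e^((3+3i)t)v: X_1 = e^(3t)(cos(3t)·(1,0) + sin(3t)·(-2,-1)), X_2 = e^(3t)(sin(3t)·(1,0) - cos(3t)·(-2,-1)).
General solution: K_1X_1 + K_2X_2.
Applying p(0)=-3, q(0)=2 gives K_1=-7, K_2=2.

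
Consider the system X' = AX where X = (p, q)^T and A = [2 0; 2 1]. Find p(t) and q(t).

p(t) = -C_2e^(2t), q(t) = -C_1e^(t) - 2C_2e^(2t)

Coefficient matrix A = [[2, 0], [2, 1]].
Characteristic polynomial det(A - λI) = λ^2 - 3λ + 2 = 0.
Eigenvalues λ = 1, 2.
For λ=1: (A-λI) row 1 is [1, 0], so an eigenvector is (0, -1).
For λ=2: (A-λI) row 2 is [2, -1], so an eigenvector is (-1, -2).
General solution: C_1e^(t)(0,-1) + C_2e^(2t)(-1,-2).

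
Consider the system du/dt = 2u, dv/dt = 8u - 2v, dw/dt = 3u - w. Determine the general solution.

Coefficient matrix A = [[2, 0, 0], [8, -2, 0], [3, 0, -1]].
det(A - λI) = 0 gives eigenvalues λ = -2, 2, -1.
For λ=-2: eigenvector (0,1,0).
For λ=2: eigenvector (1,2,1).
For λ=-1: eigenvector (0,0,1).
General solution: c_1e^(-2t)(0,1,0) + c_2e^(2t)(1,2,1) + c_3e^(-t)(0,0,1).

u(t) = c_2e^(2t), v(t) = c_1e^(-2t) + 2c_2e^(2t), w(t) = c_2e^(2t) + c_3e^(-t)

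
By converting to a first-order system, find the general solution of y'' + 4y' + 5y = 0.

Let x_1 = y, x_2 = y'. Then x_1' = x_2 and x_2' = -5x_1 - 4x_2.
A = [[0,1],[-5,-4]]; det(A-λI) = λ^2 + 4λ + 5.
Eigenvalues λ = -2 ± i.

y(t) = c_1e^(-2t)cos(t) + c_2e^(-2t)sin(t)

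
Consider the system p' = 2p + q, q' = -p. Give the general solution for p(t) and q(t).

p(t) = K_1e^(t) + K_2te^(t), q(t) = -K_1e^(t) - K_2te^(t) + K_2e^(t)

Coefficient matrix A = [[2, 1], [-1, 0]].
Characteristic polynomial det(A - λI) = λ^2 - 2λ + 1 = 0.
Single eigenvalue λ = 1 with algebraic multiplicity 2.
Eigenvector v = (1,-1); generalized eigenvector w with (A-λI)w=v is (0,1).
General solution: e^(t)[K_1·v + K_2·(t·v + w)].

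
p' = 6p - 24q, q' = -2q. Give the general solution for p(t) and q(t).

Coefficient matrix A = [[6, -24], [0, -2]].
Characteristic polynomial det(A - λI) = λ^2 - 4λ - 12 = 0.
Eigenvalues λ = -2, 6.
For λ=-2: (A-λI) row 1 is [8, -24], so an eigenvector is (3, 1).
For λ=6: (A-λI) row 1 is [0, -24], so an eigenvector is (-1, 0).
General solution: C_1e^(-2t)(3,1) + C_2e^(6t)(-1,0).

p(t) = 3C_1e^(-2t) - C_2e^(6t), q(t) = C_1e^(-2t)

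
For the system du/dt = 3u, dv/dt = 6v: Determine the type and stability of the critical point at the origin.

A = [[3,0],[0,6]]; det(A-λI) = λ^2 - 9λ + 18.
λ = 6, 3: both positive.

unstable node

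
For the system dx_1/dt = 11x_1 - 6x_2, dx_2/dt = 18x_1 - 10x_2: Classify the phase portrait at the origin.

saddle

A = [[11,-6],[18,-10]]; det(A-λI) = λ^2 - λ - 2.
λ = 2, -1: opposite signs.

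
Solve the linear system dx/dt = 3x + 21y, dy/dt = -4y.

x(t) = -3c_1e^(-4t) - c_2e^(3t), y(t) = c_1e^(-4t)

Coefficient matrix A = [[3, 21], [0, -4]].
Characteristic polynomial det(A - λI) = λ^2 + λ - 12 = 0.
Eigenvalues λ = -4, 3.
For λ=-4: (A-λI) row 1 is [7, 21], so an eigenvector is (-3, 1).
For λ=3: (A-λI) row 1 is [0, 21], so an eigenvector is (-1, 0).
General solution: c_1e^(-4t)(-3,1) + c_2e^(3t)(-1,0).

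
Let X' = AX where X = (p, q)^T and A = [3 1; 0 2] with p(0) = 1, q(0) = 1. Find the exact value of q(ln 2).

4

A = [[3,1],[0,2]]; eigenvalues λ = 3, 2.
Eigenvectors: (-1,0) for λ=3, (-1,1) for λ=2.
From the initial condition, c_1 = -2, c_2 = 1.
q(ln 2) = (-2)(2^3)(0) + (1)(2^2)(1) = 4.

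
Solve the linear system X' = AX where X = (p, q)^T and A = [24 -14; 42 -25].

Coefficient matrix A = [[24, -14], [42, -25]].
Characteristic polynomial det(A - λI) = λ^2 + λ - 12 = 0.
Eigenvalues λ = -4, 3.
For λ=-4: (A-λI) row 1 is [28, -14], so an eigenvector is (-1, -2).
For λ=3: (A-λI) row 1 is [21, -14], so an eigenvector is (2, 3).
General solution: C_1e^(-4t)(-1,-2) + C_2e^(3t)(2,3).

p(t) = -C_1e^(-4t) + 2C_2e^(3t), q(t) = -2C_1e^(-4t) + 3C_2e^(3t)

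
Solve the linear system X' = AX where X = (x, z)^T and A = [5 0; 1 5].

Coefficient matrix A = [[5, 0], [1, 5]].
Characteristic polynomial det(A - λI) = λ^2 - 10λ + 25 = 0.
Single eigenvalue λ = 5 with algebraic multiplicity 2.
Eigenvector v = (0,1); generalized eigenvector w with (A-λI)w=v is (1,3).
General solution: e^(5t)[K_1·v + K_2·(t·v + w)].

x(t) = K_2e^(5t), z(t) = K_1e^(5t) + K_2te^(5t) + 3K_2e^(5t)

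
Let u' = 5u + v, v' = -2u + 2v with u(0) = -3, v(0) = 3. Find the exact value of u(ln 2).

A = [[5,1],[-2,2]]; eigenvalues λ = 4, 3.
Eigenvectors: (1,-1) for λ=4, (1,-2) for λ=3.
From the initial condition, c_1 = -3, c_2 = 0.
u(ln 2) = (-3)(2^4)(1) + (0)(2^3)(1) = -48.

-48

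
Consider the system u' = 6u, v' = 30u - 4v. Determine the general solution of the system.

Coefficient matrix A = [[6, 0], [30, -4]].
Characteristic polynomial det(A - λI) = λ^2 - 2λ - 24 = 0.
Eigenvalues λ = -4, 6.
For λ=-4: (A-λI) row 1 is [10, 0], so an eigenvector is (0, -1).
For λ=6: (A-λI) row 2 is [30, -10], so an eigenvector is (-1, -3).
General solution: K_1e^(-4t)(0,-1) + K_2e^(6t)(-1,-3).

u(t) = -K_2e^(6t), v(t) = -K_1e^(-4t) - 3K_2e^(6t)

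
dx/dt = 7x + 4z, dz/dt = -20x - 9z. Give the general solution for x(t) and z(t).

x(t) = c_1e^(-t)cos(4t) + c_2e^(-t)sin(4t), z(t) = -c_1e^(-t)sin(4t) - 2c_1e^(-t)cos(4t) - 2c_2e^(-t)sin(4t) + c_2e^(-t)cos(4t)

Coefficient matrix A = [[7, 4], [-20, -9]].
Characteristic polynomial det(A - λI) = λ^2 + 2λ + 17 = 0.
Eigenvalues λ = -1 ± 4i (complex conjugate pair).
For λ=-1+4i: an eigenvector is (1,-2) - i(0,-1) = (1, -2 + i).
A real fundamental pair from Re and Im of e^((-1+4i)t)v: X_1 = e^(-t)(cos(4t)·(1,-2) + sin(4t)·(0,-1)), X_2 = e^(-t)(sin(4t)·(1,-2) - cos(4t)·(0,-1)).
General solution: c_1X_1 + c_2X_2.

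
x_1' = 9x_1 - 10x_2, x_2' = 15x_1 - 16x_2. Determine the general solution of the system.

x_1(t) = 2c_1e^(-6t) - c_2e^(-t), x_2(t) = 3c_1e^(-6t) - c_2e^(-t)

Coefficient matrix A = [[9, -10], [15, -16]].
Characteristic polynomial det(A - λI) = λ^2 + 7λ + 6 = 0.
Eigenvalues λ = -6, -1.
For λ=-6: (A-λI) row 1 is [15, -10], so an eigenvector is (2, 3).
For λ=-1: (A-λI) row 1 is [10, -10], so an eigenvector is (-1, -1).
General solution: c_1e^(-6t)(2,3) + c_2e^(-t)(-1,-1).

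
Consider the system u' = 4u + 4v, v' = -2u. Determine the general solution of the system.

u(t) = K_1e^(2t)sin(2t) - K_1e^(2t)cos(2t) - K_2e^(2t)sin(2t) - K_2e^(2t)cos(2t), v(t) = K_1e^(2t)cos(2t) + K_2e^(2t)sin(2t)

Coefficient matrix A = [[4, 4], [-2, 0]].
Characteristic polynomial det(A - λI) = λ^2 - 4λ + 8 = 0.
Eigenvalues λ = 2 ± 2i (complex conjugate pair).
For λ=2+2i: an eigenvector is (-1,1) - i(1,0) = (-1 - i, 1).
A real fundamental pair from Re and Im of e^((2+2i)t)v: X_1 = e^(2t)(cos(2t)·(-1,1) + sin(2t)·(1,0)), X_2 = e^(2t)(sin(2t)·(-1,1) - cos(2t)·(1,0)).
General solution: K_1X_1 + K_2X_2.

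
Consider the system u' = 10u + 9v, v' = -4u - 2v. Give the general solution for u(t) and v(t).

u(t) = -3K_1e^(4t) - 3K_2te^(4t) + K_2e^(4t), v(t) = 2K_1e^(4t) + 2K_2te^(4t) - K_2e^(4t)

Coefficient matrix A = [[10, 9], [-4, -2]].
Characteristic polynomial det(A - λI) = λ^2 - 8λ + 16 = 0.
Single eigenvalue λ = 4 with algebraic multiplicity 2.
Eigenvector v = (-3,2); generalized eigenvector w with (A-λI)w=v is (1,-1).
General solution: e^(4t)[K_1·v + K_2·(t·v + w)].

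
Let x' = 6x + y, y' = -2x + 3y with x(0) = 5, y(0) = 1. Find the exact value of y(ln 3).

-1701

A = [[6,1],[-2,3]]; eigenvalues λ = 4, 5.
Eigenvectors: (-1,2) for λ=4, (1,-1) for λ=5.
From the initial condition, c_1 = 6, c_2 = 11.
y(ln 3) = (6)(3^4)(2) + (11)(3^5)(-1) = -1701.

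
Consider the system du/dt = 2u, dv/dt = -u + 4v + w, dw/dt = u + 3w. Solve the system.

Coefficient matrix A = [[2, 0, 0], [-1, 4, 1], [1, 0, 3]].
det(A - λI) = 0 gives eigenvalues λ = 2, 3, 4.
For λ=2: eigenvector (1,1,-1).
For λ=3: eigenvector (0,-1,1).
For λ=4: eigenvector (0,1,0).
General solution: c_1e^(2t)(1,1,-1) + c_2e^(3t)(0,-1,1) + c_3e^(4t)(0,1,0).

u(t) = c_1e^(2t), v(t) = c_1e^(2t) - c_2e^(3t) + c_3e^(4t), w(t) = -c_1e^(2t) + c_2e^(3t)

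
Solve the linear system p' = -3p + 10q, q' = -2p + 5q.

p(t) = -K_1e^(t)sin(2t) - 2K_1e^(t)cos(2t) - 2K_2e^(t)sin(2t) + K_2e^(t)cos(2t), q(t) = -K_1e^(t)cos(2t) - K_2e^(t)sin(2t)

Coefficient matrix A = [[-3, 10], [-2, 5]].
Characteristic polynomial det(A - λI) = λ^2 - 2λ + 5 = 0.
Eigenvalues λ = 1 ± 2i (complex conjugate pair).
For λ=1+2i: an eigenvector is (-2,-1) - i(-1,0) = (-2 + i, -1).
A real fundamental pair from Re and Im of e^((1+2i)t)v: X_1 = e^(t)(cos(2t)·(-2,-1) + sin(2t)·(-1,0)), X_2 = e^(t)(sin(2t)·(-2,-1) - cos(2t)·(-1,0)).
General solution: K_1X_1 + K_2X_2.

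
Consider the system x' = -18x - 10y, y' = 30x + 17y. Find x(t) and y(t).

Coefficient matrix A = [[-18, -10], [30, 17]].
Characteristic polynomial det(A - λI) = λ^2 + λ - 6 = 0.
Eigenvalues λ = -3, 2.
For λ=-3: (A-λI) row 1 is [-15, -10], so an eigenvector is (2, -3).
For λ=2: (A-λI) row 1 is [-20, -10], so an eigenvector is (1, -2).
General solution: c_1e^(-3t)(2,-3) + c_2e^(2t)(1,-2).

x(t) = 2c_1e^(-3t) + c_2e^(2t), y(t) = -3c_1e^(-3t) - 2c_2e^(2t)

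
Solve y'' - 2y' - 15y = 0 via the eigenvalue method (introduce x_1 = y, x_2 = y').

y(t) = c_1e^(5t) + c_2e^(-3t)

Let x_1 = y, x_2 = y'. Then x_1' = x_2 and x_2' = 15x_1 + 2x_2.
A = [[0,1],[15,2]]; det(A-λI) = λ^2 - 2λ - 15.
Eigenvalues λ = 5, -3 with eigenvectors (1,5), (1,-3).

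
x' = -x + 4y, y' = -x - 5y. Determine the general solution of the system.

x(t) = -2c_1e^(-3t) - 2c_2te^(-3t) + c_2e^(-3t), y(t) = c_1e^(-3t) + c_2te^(-3t) - c_2e^(-3t)

Coefficient matrix A = [[-1, 4], [-1, -5]].
Characteristic polynomial det(A - λI) = λ^2 + 6λ + 9 = 0.
Single eigenvalue λ = -3 with algebraic multiplicity 2.
Eigenvector v = (-2,1); generalized eigenvector w with (A-λI)w=v is (1,-1).
General solution: e^(-3t)[c_1·v + c_2·(t·v + w)].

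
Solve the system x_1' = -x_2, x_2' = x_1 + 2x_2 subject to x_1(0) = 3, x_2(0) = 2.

Coefficient matrix A = [[0, -1], [1, 2]].
Characteristic polynomial det(A - λI) = λ^2 - 2λ + 1 = 0.
Single eigenvalue λ = 1 with algebraic multiplicity 2.
Eigenvector v = (-1,1); generalized eigenvector w with (A-λI)w=v is (-1,2).
General solution: e^(t)[c_1·v + c_2·(t·v + w)].
Applying x_1(0)=3, x_2(0)=2 gives c_1=-8, c_2=5.

x_1(t) = -5te^(t) + 3e^(t), x_2(t) = 5te^(t) + 2e^(t)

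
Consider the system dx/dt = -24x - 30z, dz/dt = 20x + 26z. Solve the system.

Coefficient matrix A = [[-24, -30], [20, 26]].
Characteristic polynomial det(A - λI) = λ^2 - 2λ - 24 = 0.
Eigenvalues λ = -4, 6.
For λ=-4: (A-λI) row 1 is [-20, -30], so an eigenvector is (-3, 2).
For λ=6: (A-λI) row 1 is [-30, -30], so an eigenvector is (1, -1).
General solution: c_1e^(-4t)(-3,2) + c_2e^(6t)(1,-1).

x(t) = -3c_1e^(-4t) + c_2e^(6t), z(t) = 2c_1e^(-4t) - c_2e^(6t)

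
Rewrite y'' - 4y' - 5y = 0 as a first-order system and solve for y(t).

y(t) = c_1e^(5t) + c_2e^(-t)

Let x_1 = y, x_2 = y'. Then x_1' = x_2 and x_2' = 5x_1 + 4x_2.
A = [[0,1],[5,4]]; det(A-λI) = λ^2 - 4λ - 5.
Eigenvalues λ = 5, -1 with eigenvectors (1,5), (1,-1).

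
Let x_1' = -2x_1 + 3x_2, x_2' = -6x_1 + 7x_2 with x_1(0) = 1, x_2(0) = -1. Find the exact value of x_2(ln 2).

-58

A = [[-2,3],[-6,7]]; eigenvalues λ = 1, 4.
Eigenvectors: (1,1) for λ=1, (-1,-2) for λ=4.
From the initial condition, c_1 = 3, c_2 = 2.
x_2(ln 2) = (3)(2^1)(1) + (2)(2^4)(-2) = -58.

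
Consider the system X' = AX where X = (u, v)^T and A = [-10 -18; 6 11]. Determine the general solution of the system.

u(t) = 2c_1e^(-t) + 3c_2e^(2t), v(t) = -c_1e^(-t) - 2c_2e^(2t)

Coefficient matrix A = [[-10, -18], [6, 11]].
Characteristic polynomial det(A - λI) = λ^2 - λ - 2 = 0.
Eigenvalues λ = -1, 2.
For λ=-1: (A-λI) row 1 is [-9, -18], so an eigenvector is (2, -1).
For λ=2: (A-λI) row 1 is [-12, -18], so an eigenvector is (3, -2).
General solution: c_1e^(-t)(2,-1) + c_2e^(2t)(3,-2).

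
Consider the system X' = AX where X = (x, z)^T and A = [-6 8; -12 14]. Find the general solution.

Coefficient matrix A = [[-6, 8], [-12, 14]].
Characteristic polynomial det(A - λI) = λ^2 - 8λ + 12 = 0.
Eigenvalues λ = 2, 6.
For λ=2: (A-λI) row 1 is [-8, 8], so an eigenvector is (-1, -1).
For λ=6: (A-λI) row 1 is [-12, 8], so an eigenvector is (2, 3).
General solution: c_1e^(2t)(-1,-1) + c_2e^(6t)(2,3).

x(t) = -c_1e^(2t) + 2c_2e^(6t), z(t) = -c_1e^(2t) + 3c_2e^(6t)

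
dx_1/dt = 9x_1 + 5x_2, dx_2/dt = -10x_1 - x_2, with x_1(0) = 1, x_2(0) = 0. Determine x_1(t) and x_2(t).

x_1(t) = e^(4t)sin(5t) + e^(4t)cos(5t), x_2(t) = -2e^(4t)sin(5t)

Coefficient matrix A = [[9, 5], [-10, -1]].
Characteristic polynomial det(A - λI) = λ^2 - 8λ + 41 = 0.
Eigenvalues λ = 4 ± 5i (complex conjugate pair).
For λ=4+5i: an eigenvector is (0,-1) - i(-1,1) = (0 + i, -1 - i).
A real fundamental pair from Re and Im of e^((4+5i)t)v: X_1 = e^(4t)(cos(5t)·(0,-1) + sin(5t)·(-1,1)), X_2 = e^(4t)(sin(5t)·(0,-1) - cos(5t)·(-1,1)).
General solution: C_1X_1 + C_2X_2.
Applying x_1(0)=1, x_2(0)=0 gives C_1=-1, C_2=1.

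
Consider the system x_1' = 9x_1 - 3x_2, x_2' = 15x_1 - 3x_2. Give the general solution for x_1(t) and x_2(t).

Coefficient matrix A = [[9, -3], [15, -3]].
Characteristic polynomial det(A - λI) = λ^2 - 6λ + 18 = 0.
Eigenvalues λ = 3 ± 3i (complex conjugate pair).
For λ=3+3i: an eigenvector is (0,1) - i(-1,-2) = (0 + i, 1 + 2i).
A real fundamental pair from Re and Im of e^((3+3i)t)v: X_1 = e^(3t)(cos(3t)·(0,1) + sin(3t)·(-1,-2)), X_2 = e^(3t)(sin(3t)·(0,1) - cos(3t)·(-1,-2)).
General solution: c_1X_1 + c_2X_2.

x_1(t) = -c_1e^(3t)sin(3t) + c_2e^(3t)cos(3t), x_2(t) = -2c_1e^(3t)sin(3t) + c_1e^(3t)cos(3t) + c_2e^(3t)sin(3t) + 2c_2e^(3t)cos(3t)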